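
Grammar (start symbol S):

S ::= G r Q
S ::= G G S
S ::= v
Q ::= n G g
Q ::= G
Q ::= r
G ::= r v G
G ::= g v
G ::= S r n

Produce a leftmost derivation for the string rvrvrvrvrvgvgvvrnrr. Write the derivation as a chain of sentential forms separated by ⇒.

S ⇒ GrQ   [S ::= G r Q]
GrQ ⇒ rvGrQ   [G ::= r v G]
rvGrQ ⇒ rvrvGrQ   [G ::= r v G]
rvrvGrQ ⇒ rvrvrvGrQ   [G ::= r v G]
rvrvrvGrQ ⇒ rvrvrvrvGrQ   [G ::= r v G]
rvrvrvrvGrQ ⇒ rvrvrvrvSrnrQ   [G ::= S r n]
rvrvrvrvSrnrQ ⇒ rvrvrvrvGGSrnrQ   [S ::= G G S]
rvrvrvrvGGSrnrQ ⇒ rvrvrvrvrvGGSrnrQ   [G ::= r v G]
rvrvrvrvrvGGSrnrQ ⇒ rvrvrvrvrvgvGSrnrQ   [G ::= g v]
rvrvrvrvrvgvGSrnrQ ⇒ rvrvrvrvrvgvgvSrnrQ   [G ::= g v]
rvrvrvrvrvgvgvSrnrQ ⇒ rvrvrvrvrvgvgvvrnrQ   [S ::= v]
rvrvrvrvrvgvgvvrnrQ ⇒ rvrvrvrvrvgvgvvrnrr   [Q ::= r]

S ⇒ GrQ ⇒ rvGrQ ⇒ rvrvGrQ ⇒ rvrvrvGrQ ⇒ rvrvrvrvGrQ ⇒ rvrvrvrvSrnrQ ⇒ rvrvrvrvGGSrnrQ ⇒ rvrvrvrvrvGGSrnrQ ⇒ rvrvrvrvrvgvGSrnrQ ⇒ rvrvrvrvrvgvgvSrnrQ ⇒ rvrvrvrvrvgvgvvrnrQ ⇒ rvrvrvrvrvgvgvvrnrr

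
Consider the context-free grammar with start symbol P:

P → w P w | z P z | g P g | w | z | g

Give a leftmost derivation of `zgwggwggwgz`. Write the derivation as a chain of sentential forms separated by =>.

P => zPz => zgPgz => zgwPwgz => zgwgPgwgz => zgwggPggwgz => zgwggwggwgz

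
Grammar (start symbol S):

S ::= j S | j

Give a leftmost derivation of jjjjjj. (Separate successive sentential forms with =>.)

S => jS   [S ::= j S]
jS => jjS   [S ::= j S]
jjS => jjjS   [S ::= j S]
jjjS => jjjjS   [S ::= j S]
jjjjS => jjjjjS   [S ::= j S]
jjjjjS => jjjjjj   [S ::= j]

S => jS => jjS => jjjS => jjjjS => jjjjjS => jjjjjj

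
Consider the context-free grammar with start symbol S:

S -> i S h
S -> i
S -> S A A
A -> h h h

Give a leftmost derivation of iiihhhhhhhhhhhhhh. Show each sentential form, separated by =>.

S=>iSh=>iSAAh=>iiShAAh=>iiSAAhAAh=>iiiAAhAAh=>iiihhhAhAAh=>iiihhhhhhhAAh=>iiihhhhhhhhhhAh=>iiihhhhhhhhhhhhhh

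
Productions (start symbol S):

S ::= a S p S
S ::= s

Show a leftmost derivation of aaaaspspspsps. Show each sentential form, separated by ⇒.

S ⇒ aSpS ⇒ aaSpSpS ⇒ aaaSpSpSpS ⇒ aaaaSpSpSpSpS ⇒ aaaaspSpSpSpS ⇒ aaaaspspSpSpS ⇒ aaaaspspspSpS ⇒ aaaaspspspspS ⇒ aaaaspspspsps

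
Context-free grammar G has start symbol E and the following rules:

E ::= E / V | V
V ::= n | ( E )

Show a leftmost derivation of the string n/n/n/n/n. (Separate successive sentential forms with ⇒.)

E ⇒ E/V ⇒ E/V/V ⇒ E/V/V/V ⇒ E/V/V/V/V ⇒ V/V/V/V/V ⇒ n/V/V/V/V ⇒ n/n/V/V/V ⇒ n/n/n/V/V ⇒ n/n/n/n/V ⇒ n/n/n/n/n

E ⇒ E/V   [E ::= E / V]
E/V ⇒ E/V/V   [E ::= E / V]
E/V/V ⇒ E/V/V/V   [E ::= E / V]
E/V/V/V ⇒ E/V/V/V/V   [E ::= E / V]
E/V/V/V/V ⇒ V/V/V/V/V   [E ::= V]
V/V/V/V/V ⇒ n/V/V/V/V   [V ::= n]
n/V/V/V/V ⇒ n/n/V/V/V   [V ::= n]
n/n/V/V/V ⇒ n/n/n/V/V   [V ::= n]
n/n/n/V/V ⇒ n/n/n/n/V   [V ::= n]
n/n/n/n/V ⇒ n/n/n/n/n   [V ::= n]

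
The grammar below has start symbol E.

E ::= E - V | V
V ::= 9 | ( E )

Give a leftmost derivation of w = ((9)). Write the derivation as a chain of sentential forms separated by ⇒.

E ⇒ V   [E ::= V]
V ⇒ (E)   [V ::= ( E )]
(E) ⇒ (V)   [E ::= V]
(V) ⇒ ((E))   [V ::= ( E )]
((E)) ⇒ ((V))   [E ::= V]
((V)) ⇒ ((9))   [V ::= 9]

E⇒V⇒(E)⇒(V)⇒((E))⇒((V))⇒((9))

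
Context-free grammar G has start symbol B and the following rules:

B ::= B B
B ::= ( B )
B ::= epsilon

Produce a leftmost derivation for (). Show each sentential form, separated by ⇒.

B⇒BB⇒BBB⇒(B)BB⇒()BB⇒()B⇒()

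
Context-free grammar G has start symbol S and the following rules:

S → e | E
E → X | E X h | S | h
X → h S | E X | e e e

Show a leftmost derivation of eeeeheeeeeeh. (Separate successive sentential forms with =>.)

S=>E=>EXh=>XXh=>EXXh=>EXhXXh=>SXhXXh=>eXhXXh=>eeeehXXh=>eeeeheeeXh=>eeeeheeeeeeh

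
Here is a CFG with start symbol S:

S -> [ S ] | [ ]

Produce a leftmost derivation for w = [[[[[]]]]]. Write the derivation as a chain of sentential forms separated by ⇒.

S ⇒ [S]   [S -> [ S ]]
[S] ⇒ [[S]]   [S -> [ S ]]
[[S]] ⇒ [[[S]]]   [S -> [ S ]]
[[[S]]] ⇒ [[[[S]]]]   [S -> [ S ]]
[[[[S]]]] ⇒ [[[[[]]]]]   [S -> [ ]]

S ⇒ [S] ⇒ [[S]] ⇒ [[[S]]] ⇒ [[[[S]]]] ⇒ [[[[[]]]]]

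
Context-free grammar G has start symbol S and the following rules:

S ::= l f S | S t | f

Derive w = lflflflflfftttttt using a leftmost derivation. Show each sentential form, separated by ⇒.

S ⇒ lfS ⇒ lfSt ⇒ lfStt ⇒ lfSttt ⇒ lfStttt ⇒ lflfStttt ⇒ lflfSttttt ⇒ lflflfSttttt ⇒ lflflfStttttt ⇒ lflflflfStttttt ⇒ lflflflflfStttttt ⇒ lflflflflfftttttt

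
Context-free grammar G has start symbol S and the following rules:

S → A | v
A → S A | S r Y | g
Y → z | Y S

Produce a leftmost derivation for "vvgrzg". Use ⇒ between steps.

S⇒A⇒SA⇒AA⇒SrYA⇒ArYA⇒SArYA⇒vArYA⇒vSArYA⇒vvArYA⇒vvgrYA⇒vvgrzA⇒vvgrzg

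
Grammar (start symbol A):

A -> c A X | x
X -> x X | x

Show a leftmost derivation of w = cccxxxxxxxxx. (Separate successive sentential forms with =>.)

A=>cAX=>ccAXX=>cccAXXX=>cccxXXX=>cccxxXXX=>cccxxxXXX=>cccxxxxXXX=>cccxxxxxXXX=>cccxxxxxxXX=>cccxxxxxxxX=>cccxxxxxxxxX=>cccxxxxxxxxx

A => cAX   [A -> c A X]
cAX => ccAXX   [A -> c A X]
ccAXX => cccAXXX   [A -> c A X]
cccAXXX => cccxXXX   [A -> x]
cccxXXX => cccxxXXX   [X -> x X]
cccxxXXX => cccxxxXXX   [X -> x X]
cccxxxXXX => cccxxxxXXX   [X -> x X]
cccxxxxXXX => cccxxxxxXXX   [X -> x X]
cccxxxxxXXX => cccxxxxxxXX   [X -> x]
cccxxxxxxXX => cccxxxxxxxX   [X -> x]
cccxxxxxxxX => cccxxxxxxxxX   [X -> x X]
cccxxxxxxxxX => cccxxxxxxxxx   [X -> x]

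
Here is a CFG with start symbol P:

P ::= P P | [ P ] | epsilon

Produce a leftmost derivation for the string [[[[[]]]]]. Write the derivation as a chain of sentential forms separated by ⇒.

P ⇒ [P]   [P ::= [ P ]]
[P] ⇒ [[P]]   [P ::= [ P ]]
[[P]] ⇒ [[[P]]]   [P ::= [ P ]]
[[[P]]] ⇒ [[[[P]]]]   [P ::= [ P ]]
[[[[P]]]] ⇒ [[[[[P]]]]]   [P ::= [ P ]]
[[[[[P]]]]] ⇒ [[[[[]]]]]   [P ::= epsilon]

P ⇒ [P] ⇒ [[P]] ⇒ [[[P]]] ⇒ [[[[P]]]] ⇒ [[[[[P]]]]] ⇒ [[[[[]]]]]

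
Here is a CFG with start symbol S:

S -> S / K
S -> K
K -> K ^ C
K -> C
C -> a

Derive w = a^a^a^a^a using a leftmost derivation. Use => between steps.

S=>K=>K^C=>K^C^C=>K^C^C^C=>K^C^C^C^C=>C^C^C^C^C=>a^C^C^C^C=>a^a^C^C^C=>a^a^a^C^C=>a^a^a^a^C=>a^a^a^a^a

S => K   [S -> K]
K => K^C   [K -> K ^ C]
K^C => K^C^C   [K -> K ^ C]
K^C^C => K^C^C^C   [K -> K ^ C]
K^C^C^C => K^C^C^C^C   [K -> K ^ C]
K^C^C^C^C => C^C^C^C^C   [K -> C]
C^C^C^C^C => a^C^C^C^C   [C -> a]
a^C^C^C^C => a^a^C^C^C   [C -> a]
a^a^C^C^C => a^a^a^C^C   [C -> a]
a^a^a^C^C => a^a^a^a^C   [C -> a]
a^a^a^a^C => a^a^a^a^a   [C -> a]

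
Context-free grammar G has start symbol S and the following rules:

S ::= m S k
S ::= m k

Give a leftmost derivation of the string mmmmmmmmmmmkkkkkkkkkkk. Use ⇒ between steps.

S ⇒ mSk ⇒ mmSkk ⇒ mmmSkkk ⇒ mmmmSkkkk ⇒ mmmmmSkkkkk ⇒ mmmmmmSkkkkkk ⇒ mmmmmmmSkkkkkkk ⇒ mmmmmmmmSkkkkkkkk ⇒ mmmmmmmmmSkkkkkkkkk ⇒ mmmmmmmmmmSkkkkkkkkkk ⇒ mmmmmmmmmmmkkkkkkkkkkk

S ⇒ mSk   [S ::= m S k]
mSk ⇒ mmSkk   [S ::= m S k]
mmSkk ⇒ mmmSkkk   [S ::= m S k]
mmmSkkk ⇒ mmmmSkkkk   [S ::= m S k]
mmmmSkkkk ⇒ mmmmmSkkkkk   [S ::= m S k]
mmmmmSkkkkk ⇒ mmmmmmSkkkkkk   [S ::= m S k]
mmmmmmSkkkkkk ⇒ mmmmmmmSkkkkkkk   [S ::= m S k]
mmmmmmmSkkkkkkk ⇒ mmmmmmmmSkkkkkkkk   [S ::= m S k]
mmmmmmmmSkkkkkkkk ⇒ mmmmmmmmmSkkkkkkkkk   [S ::= m S k]
mmmmmmmmmSkkkkkkkkk ⇒ mmmmmmmmmmSkkkkkkkkkk   [S ::= m S k]
mmmmmmmmmmSkkkkkkkkkk ⇒ mmmmmmmmmmmkkkkkkkkkkk   [S ::= m k]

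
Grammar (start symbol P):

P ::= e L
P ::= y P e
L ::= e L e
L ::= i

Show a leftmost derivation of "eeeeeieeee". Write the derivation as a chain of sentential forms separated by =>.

P => eL   [P ::= e L]
eL => eeLe   [L ::= e L e]
eeLe => eeeLee   [L ::= e L e]
eeeLee => eeeeLeee   [L ::= e L e]
eeeeLeee => eeeeeLeeee   [L ::= e L e]
eeeeeLeeee => eeeeeieeee   [L ::= i]

P => eL => eeLe => eeeLee => eeeeLeee => eeeeeLeeee => eeeeeieeee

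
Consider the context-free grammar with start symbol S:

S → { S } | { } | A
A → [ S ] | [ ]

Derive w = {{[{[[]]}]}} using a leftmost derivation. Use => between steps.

S => {S} => {{S}} => {{A}} => {{[S]}} => {{[{S}]}} => {{[{A}]}} => {{[{[S]}]}} => {{[{[A]}]}} => {{[{[[]]}]}}

S => {S}   [S → { S }]
{S} => {{S}}   [S → { S }]
{{S}} => {{A}}   [S → A]
{{A}} => {{[S]}}   [A → [ S ]]
{{[S]}} => {{[{S}]}}   [S → { S }]
{{[{S}]}} => {{[{A}]}}   [S → A]
{{[{A}]}} => {{[{[S]}]}}   [A → [ S ]]
{{[{[S]}]}} => {{[{[A]}]}}   [S → A]
{{[{[A]}]}} => {{[{[[]]}]}}   [A → [ ]]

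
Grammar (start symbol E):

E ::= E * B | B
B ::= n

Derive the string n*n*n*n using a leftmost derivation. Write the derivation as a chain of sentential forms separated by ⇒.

E ⇒ E*B   [E ::= E * B]
E*B ⇒ E*B*B   [E ::= E * B]
E*B*B ⇒ E*B*B*B   [E ::= E * B]
E*B*B*B ⇒ B*B*B*B   [E ::= B]
B*B*B*B ⇒ n*B*B*B   [B ::= n]
n*B*B*B ⇒ n*n*B*B   [B ::= n]
n*n*B*B ⇒ n*n*n*B   [B ::= n]
n*n*n*B ⇒ n*n*n*n   [B ::= n]

E ⇒ E*B ⇒ E*B*B ⇒ E*B*B*B ⇒ B*B*B*B ⇒ n*B*B*B ⇒ n*n*B*B ⇒ n*n*n*B ⇒ n*n*n*n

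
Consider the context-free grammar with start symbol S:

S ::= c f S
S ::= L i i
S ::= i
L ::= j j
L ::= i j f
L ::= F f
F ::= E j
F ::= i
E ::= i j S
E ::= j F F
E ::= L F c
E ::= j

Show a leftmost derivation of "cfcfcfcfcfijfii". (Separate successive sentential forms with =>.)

S => cfS => cfcfS => cfcfcfS => cfcfcfcfS => cfcfcfcfcfS => cfcfcfcfcfLii => cfcfcfcfcfijfii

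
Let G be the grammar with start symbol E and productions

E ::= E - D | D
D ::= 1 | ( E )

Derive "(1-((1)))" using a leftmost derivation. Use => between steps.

E => D => (E) => (E-D) => (D-D) => (1-D) => (1-(E)) => (1-(D)) => (1-((E))) => (1-((D))) => (1-((1)))

E => D   [E ::= D]
D => (E)   [D ::= ( E )]
(E) => (E-D)   [E ::= E - D]
(E-D) => (D-D)   [E ::= D]
(D-D) => (1-D)   [D ::= 1]
(1-D) => (1-(E))   [D ::= ( E )]
(1-(E)) => (1-(D))   [E ::= D]
(1-(D)) => (1-((E)))   [D ::= ( E )]
(1-((E))) => (1-((D)))   [E ::= D]
(1-((D))) => (1-((1)))   [D ::= 1]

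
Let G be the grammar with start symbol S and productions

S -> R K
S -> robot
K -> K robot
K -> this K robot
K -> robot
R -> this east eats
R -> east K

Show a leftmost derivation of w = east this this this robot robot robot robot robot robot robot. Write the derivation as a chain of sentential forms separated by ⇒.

S ⇒ R K ⇒ east K K ⇒ east K robot K ⇒ east this K robot robot K ⇒ east this this K robot robot robot K ⇒ east this this K robot robot robot robot K ⇒ east this this this K robot robot robot robot robot K ⇒ east this this this robot robot robot robot robot robot K ⇒ east this this this robot robot robot robot robot robot robot

S ⇒ R K   [S -> R K]
R K ⇒ east K K   [R -> east K]
east K K ⇒ east K robot K   [K -> K robot]
east K robot K ⇒ east this K robot robot K   [K -> this K robot]
east this K robot robot K ⇒ east this this K robot robot robot K   [K -> this K robot]
east this this K robot robot robot K ⇒ east this this K robot robot robot robot K   [K -> K robot]
east this this K robot robot robot robot K ⇒ east this this this K robot robot robot robot robot K   [K -> this K robot]
east this this this K robot robot robot robot robot K ⇒ east this this this robot robot robot robot robot robot K   [K -> robot]
east this this this robot robot robot robot robot robot K ⇒ east this this this robot robot robot robot robot robot robot   [K -> robot]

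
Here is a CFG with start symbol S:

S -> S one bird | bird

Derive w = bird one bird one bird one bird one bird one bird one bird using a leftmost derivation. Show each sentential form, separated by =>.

S => S one bird => S one bird one bird => S one bird one bird one bird => S one bird one bird one bird one bird => S one bird one bird one bird one bird one bird => S one bird one bird one bird one bird one bird one bird => bird one bird one bird one bird one bird one bird one bird

S => S one bird   [S -> S one bird]
S one bird => S one bird one bird   [S -> S one bird]
S one bird one bird => S one bird one bird one bird   [S -> S one bird]
S one bird one bird one bird => S one bird one bird one bird one bird   [S -> S one bird]
S one bird one bird one bird one bird => S one bird one bird one bird one bird one bird   [S -> S one bird]
S one bird one bird one bird one bird one bird => S one bird one bird one bird one bird one bird one bird   [S -> S one bird]
S one bird one bird one bird one bird one bird one bird => bird one bird one bird one bird one bird one bird one bird   [S -> bird]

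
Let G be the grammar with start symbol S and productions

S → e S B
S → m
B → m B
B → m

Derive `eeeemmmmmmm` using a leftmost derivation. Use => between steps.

S => eSB => eeSBB => eeeSBBB => eeeeSBBBB => eeeemBBBB => eeeemmBBBB => eeeemmmBBBB => eeeemmmmBBB => eeeemmmmmBB => eeeemmmmmmB => eeeemmmmmmm

S => eSB   [S → e S B]
eSB => eeSBB   [S → e S B]
eeSBB => eeeSBBB   [S → e S B]
eeeSBBB => eeeeSBBBB   [S → e S B]
eeeeSBBBB => eeeemBBBB   [S → m]
eeeemBBBB => eeeemmBBBB   [B → m B]
eeeemmBBBB => eeeemmmBBBB   [B → m B]
eeeemmmBBBB => eeeemmmmBBB   [B → m]
eeeemmmmBBB => eeeemmmmmBB   [B → m]
eeeemmmmmBB => eeeemmmmmmB   [B → m]
eeeemmmmmmB => eeeemmmmmmm   [B → m]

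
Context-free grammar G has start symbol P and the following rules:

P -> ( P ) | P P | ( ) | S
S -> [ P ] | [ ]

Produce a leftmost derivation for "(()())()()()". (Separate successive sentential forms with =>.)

P => PP => PPP => PPPP => (P)PPP => (PP)PPP => (()P)PPP => (()())PPP => (()())()PP => (()())()()P => (()())()()()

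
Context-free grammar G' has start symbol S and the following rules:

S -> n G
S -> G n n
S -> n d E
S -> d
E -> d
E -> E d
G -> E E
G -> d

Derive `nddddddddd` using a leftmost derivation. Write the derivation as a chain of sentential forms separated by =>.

S => ndE   [S -> n d E]
ndE => ndEd   [E -> E d]
ndEd => ndEdd   [E -> E d]
ndEdd => ndEddd   [E -> E d]
ndEddd => ndEdddd   [E -> E d]
ndEdddd => ndEddddd   [E -> E d]
ndEddddd => ndEdddddd   [E -> E d]
ndEdddddd => ndEddddddd   [E -> E d]
ndEddddddd => nddddddddd   [E -> d]

S => ndE => ndEd => ndEdd => ndEddd => ndEdddd => ndEddddd => ndEdddddd => ndEddddddd => nddddddddd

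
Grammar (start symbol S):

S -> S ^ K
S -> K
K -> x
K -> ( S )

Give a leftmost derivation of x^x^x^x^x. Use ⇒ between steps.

S ⇒ S^K ⇒ S^K^K ⇒ S^K^K^K ⇒ S^K^K^K^K ⇒ K^K^K^K^K ⇒ x^K^K^K^K ⇒ x^x^K^K^K ⇒ x^x^x^K^K ⇒ x^x^x^x^K ⇒ x^x^x^x^x

S ⇒ S^K   [S -> S ^ K]
S^K ⇒ S^K^K   [S -> S ^ K]
S^K^K ⇒ S^K^K^K   [S -> S ^ K]
S^K^K^K ⇒ S^K^K^K^K   [S -> S ^ K]
S^K^K^K^K ⇒ K^K^K^K^K   [S -> K]
K^K^K^K^K ⇒ x^K^K^K^K   [K -> x]
x^K^K^K^K ⇒ x^x^K^K^K   [K -> x]
x^x^K^K^K ⇒ x^x^x^K^K   [K -> x]
x^x^x^K^K ⇒ x^x^x^x^K   [K -> x]
x^x^x^x^K ⇒ x^x^x^x^x   [K -> x]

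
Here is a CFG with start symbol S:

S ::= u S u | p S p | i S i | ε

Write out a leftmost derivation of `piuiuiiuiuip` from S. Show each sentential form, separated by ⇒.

S ⇒ pSp ⇒ piSip ⇒ piuSuip ⇒ piuiSiuip ⇒ piuiuSuiuip ⇒ piuiuiSiuiuip ⇒ piuiuiiuiuip

S ⇒ pSp   [S ::= p S p]
pSp ⇒ piSip   [S ::= i S i]
piSip ⇒ piuSuip   [S ::= u S u]
piuSuip ⇒ piuiSiuip   [S ::= i S i]
piuiSiuip ⇒ piuiuSuiuip   [S ::= u S u]
piuiuSuiuip ⇒ piuiuiSiuiuip   [S ::= i S i]
piuiuiSiuiuip ⇒ piuiuiiuiuip   [S ::= ε]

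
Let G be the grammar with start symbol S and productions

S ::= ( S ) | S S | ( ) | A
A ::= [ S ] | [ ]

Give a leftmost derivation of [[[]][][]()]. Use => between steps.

S => A   [S ::= A]
A => [S]   [A ::= [ S ]]
[S] => [SS]   [S ::= S S]
[SS] => [SSS]   [S ::= S S]
[SSS] => [ASS]   [S ::= A]
[ASS] => [[S]SS]   [A ::= [ S ]]
[[S]SS] => [[A]SS]   [S ::= A]
[[A]SS] => [[[]]SS]   [A ::= [ ]]
[[[]]SS] => [[[]]AS]   [S ::= A]
[[[]]AS] => [[[]][]S]   [A ::= [ ]]
[[[]][]S] => [[[]][]SS]   [S ::= S S]
[[[]][]SS] => [[[]][]AS]   [S ::= A]
[[[]][]AS] => [[[]][][]S]   [A ::= [ ]]
[[[]][][]S] => [[[]][][]()]   [S ::= ( )]

S => A => [S] => [SS] => [SSS] => [ASS] => [[S]SS] => [[A]SS] => [[[]]SS] => [[[]]AS] => [[[]][]S] => [[[]][]SS] => [[[]][]AS] => [[[]][][]S] => [[[]][][]()]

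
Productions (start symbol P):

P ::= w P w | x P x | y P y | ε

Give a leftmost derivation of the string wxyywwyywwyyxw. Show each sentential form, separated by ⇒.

P ⇒ wPw ⇒ wxPxw ⇒ wxyPyxw ⇒ wxyyPyyxw ⇒ wxyywPwyyxw ⇒ wxyywwPwwyyxw ⇒ wxyywwyPywwyyxw ⇒ wxyywwyywwyyxw

P ⇒ wPw   [P ::= w P w]
wPw ⇒ wxPxw   [P ::= x P x]
wxPxw ⇒ wxyPyxw   [P ::= y P y]
wxyPyxw ⇒ wxyyPyyxw   [P ::= y P y]
wxyyPyyxw ⇒ wxyywPwyyxw   [P ::= w P w]
wxyywPwyyxw ⇒ wxyywwPwwyyxw   [P ::= w P w]
wxyywwPwwyyxw ⇒ wxyywwyPywwyyxw   [P ::= y P y]
wxyywwyPywwyyxw ⇒ wxyywwyywwyyxw   [P ::= ε]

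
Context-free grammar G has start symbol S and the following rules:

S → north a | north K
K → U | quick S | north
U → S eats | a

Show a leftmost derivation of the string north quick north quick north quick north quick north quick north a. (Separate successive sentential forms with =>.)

S => north K => north quick S => north quick north K => north quick north quick S => north quick north quick north K => north quick north quick north quick S => north quick north quick north quick north K => north quick north quick north quick north quick S => north quick north quick north quick north quick north K => north quick north quick north quick north quick north quick S => north quick north quick north quick north quick north quick north a

S => north K   [S → north K]
north K => north quick S   [K → quick S]
north quick S => north quick north K   [S → north K]
north quick north K => north quick north quick S   [K → quick S]
north quick north quick S => north quick north quick north K   [S → north K]
north quick north quick north K => north quick north quick north quick S   [K → quick S]
north quick north quick north quick S => north quick north quick north quick north K   [S → north K]
north quick north quick north quick north K => north quick north quick north quick north quick S   [K → quick S]
north quick north quick north quick north quick S => north quick north quick north quick north quick north K   [S → north K]
north quick north quick north quick north quick north K => north quick north quick north quick north quick north quick S   [K → quick S]
north quick north quick north quick north quick north quick S => north quick north quick north quick north quick north quick north a   [S → north a]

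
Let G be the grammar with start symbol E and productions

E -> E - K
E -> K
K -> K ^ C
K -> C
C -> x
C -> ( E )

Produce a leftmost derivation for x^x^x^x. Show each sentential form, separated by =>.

E => K   [E -> K]
K => K^C   [K -> K ^ C]
K^C => K^C^C   [K -> K ^ C]
K^C^C => K^C^C^C   [K -> K ^ C]
K^C^C^C => C^C^C^C   [K -> C]
C^C^C^C => x^C^C^C   [C -> x]
x^C^C^C => x^x^C^C   [C -> x]
x^x^C^C => x^x^x^C   [C -> x]
x^x^x^C => x^x^x^x   [C -> x]

E=>K=>K^C=>K^C^C=>K^C^C^C=>C^C^C^C=>x^C^C^C=>x^x^C^C=>x^x^x^C=>x^x^x^x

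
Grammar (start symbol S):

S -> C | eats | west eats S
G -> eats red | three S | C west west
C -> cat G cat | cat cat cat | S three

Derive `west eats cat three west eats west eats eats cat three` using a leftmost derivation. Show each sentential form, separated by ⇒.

S ⇒ C   [S -> C]
C ⇒ S three   [C -> S three]
S three ⇒ west eats S three   [S -> west eats S]
west eats S three ⇒ west eats C three   [S -> C]
west eats C three ⇒ west eats cat G cat three   [C -> cat G cat]
west eats cat G cat three ⇒ west eats cat three S cat three   [G -> three S]
west eats cat three S cat three ⇒ west eats cat three west eats S cat three   [S -> west eats S]
west eats cat three west eats S cat three ⇒ west eats cat three west eats west eats S cat three   [S -> west eats S]
west eats cat three west eats west eats S cat three ⇒ west eats cat three west eats west eats eats cat three   [S -> eats]

S ⇒ C ⇒ S three ⇒ west eats S three ⇒ west eats C three ⇒ west eats cat G cat three ⇒ west eats cat three S cat three ⇒ west eats cat three west eats S cat three ⇒ west eats cat three west eats west eats S cat three ⇒ west eats cat three west eats west eats eats cat three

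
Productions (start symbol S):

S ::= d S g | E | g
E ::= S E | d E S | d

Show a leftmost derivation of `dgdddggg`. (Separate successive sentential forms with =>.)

S => E => dES => dSES => dgES => dgdESS => dgddESSS => dgdddSSS => dgdddgSS => dgdddggS => dgdddggg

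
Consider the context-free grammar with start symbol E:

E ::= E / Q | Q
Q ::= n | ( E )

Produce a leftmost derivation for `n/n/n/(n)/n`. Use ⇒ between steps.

E ⇒ E/Q ⇒ E/Q/Q ⇒ E/Q/Q/Q ⇒ E/Q/Q/Q/Q ⇒ Q/Q/Q/Q/Q ⇒ n/Q/Q/Q/Q ⇒ n/n/Q/Q/Q ⇒ n/n/n/Q/Q ⇒ n/n/n/(E)/Q ⇒ n/n/n/(Q)/Q ⇒ n/n/n/(n)/Q ⇒ n/n/n/(n)/n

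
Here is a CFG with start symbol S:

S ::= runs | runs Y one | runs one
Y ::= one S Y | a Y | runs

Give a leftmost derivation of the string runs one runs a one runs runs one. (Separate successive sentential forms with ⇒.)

S ⇒ runs Y one ⇒ runs one S Y one ⇒ runs one runs Y one ⇒ runs one runs a Y one ⇒ runs one runs a one S Y one ⇒ runs one runs a one runs Y one ⇒ runs one runs a one runs runs one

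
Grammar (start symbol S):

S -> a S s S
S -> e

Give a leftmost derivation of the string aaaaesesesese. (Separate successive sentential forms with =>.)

S => aSsS => aaSsSsS => aaaSsSsSsS => aaaaSsSsSsSsS => aaaaesSsSsSsS => aaaaesesSsSsS => aaaaesesesSsS => aaaaesesesesS => aaaaesesesese

S => aSsS   [S -> a S s S]
aSsS => aaSsSsS   [S -> a S s S]
aaSsSsS => aaaSsSsSsS   [S -> a S s S]
aaaSsSsSsS => aaaaSsSsSsSsS   [S -> a S s S]
aaaaSsSsSsSsS => aaaaesSsSsSsS   [S -> e]
aaaaesSsSsSsS => aaaaesesSsSsS   [S -> e]
aaaaesesSsSsS => aaaaesesesSsS   [S -> e]
aaaaesesesSsS => aaaaesesesesS   [S -> e]
aaaaesesesesS => aaaaesesesese   [S -> e]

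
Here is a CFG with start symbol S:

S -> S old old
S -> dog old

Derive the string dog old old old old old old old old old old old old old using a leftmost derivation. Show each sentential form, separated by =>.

S => S old old => S old old old old => S old old old old old old => S old old old old old old old old => S old old old old old old old old old old => S old old old old old old old old old old old old => dog old old old old old old old old old old old old old

S => S old old   [S -> S old old]
S old old => S old old old old   [S -> S old old]
S old old old old => S old old old old old old   [S -> S old old]
S old old old old old old => S old old old old old old old old   [S -> S old old]
S old old old old old old old old => S old old old old old old old old old old   [S -> S old old]
S old old old old old old old old old old => S old old old old old old old old old old old old   [S -> S old old]
S old old old old old old old old old old old old => dog old old old old old old old old old old old old old   [S -> dog old]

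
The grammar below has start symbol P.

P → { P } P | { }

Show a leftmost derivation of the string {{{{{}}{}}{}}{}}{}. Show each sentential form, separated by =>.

P => {P}P   [P → { P } P]
{P}P => {{P}P}P   [P → { P } P]
{{P}P}P => {{{P}P}P}P   [P → { P } P]
{{{P}P}P}P => {{{{P}P}P}P}P   [P → { P } P]
{{{{P}P}P}P}P => {{{{{}}P}P}P}P   [P → { }]
{{{{{}}P}P}P}P => {{{{{}}{}}P}P}P   [P → { }]
{{{{{}}{}}P}P}P => {{{{{}}{}}{}}P}P   [P → { }]
{{{{{}}{}}{}}P}P => {{{{{}}{}}{}}{}}P   [P → { }]
{{{{{}}{}}{}}{}}P => {{{{{}}{}}{}}{}}{}   [P → { }]

P => {P}P => {{P}P}P => {{{P}P}P}P => {{{{P}P}P}P}P => {{{{{}}P}P}P}P => {{{{{}}{}}P}P}P => {{{{{}}{}}{}}P}P => {{{{{}}{}}{}}{}}P => {{{{{}}{}}{}}{}}{}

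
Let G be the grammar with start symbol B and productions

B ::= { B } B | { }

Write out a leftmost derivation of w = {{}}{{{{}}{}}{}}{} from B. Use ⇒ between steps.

B ⇒ {B}B   [B ::= { B } B]
{B}B ⇒ {{}}B   [B ::= { }]
{{}}B ⇒ {{}}{B}B   [B ::= { B } B]
{{}}{B}B ⇒ {{}}{{B}B}B   [B ::= { B } B]
{{}}{{B}B}B ⇒ {{}}{{{B}B}B}B   [B ::= { B } B]
{{}}{{{B}B}B}B ⇒ {{}}{{{{}}B}B}B   [B ::= { }]
{{}}{{{{}}B}B}B ⇒ {{}}{{{{}}{}}B}B   [B ::= { }]
{{}}{{{{}}{}}B}B ⇒ {{}}{{{{}}{}}{}}B   [B ::= { }]
{{}}{{{{}}{}}{}}B ⇒ {{}}{{{{}}{}}{}}{}   [B ::= { }]

B⇒{B}B⇒{{}}B⇒{{}}{B}B⇒{{}}{{B}B}B⇒{{}}{{{B}B}B}B⇒{{}}{{{{}}B}B}B⇒{{}}{{{{}}{}}B}B⇒{{}}{{{{}}{}}{}}B⇒{{}}{{{{}}{}}{}}{}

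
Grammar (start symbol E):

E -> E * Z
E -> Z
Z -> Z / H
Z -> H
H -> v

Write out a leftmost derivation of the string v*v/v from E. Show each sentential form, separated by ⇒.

E ⇒ E*Z ⇒ Z*Z ⇒ H*Z ⇒ v*Z ⇒ v*Z/H ⇒ v*H/H ⇒ v*v/H ⇒ v*v/v

E ⇒ E*Z   [E -> E * Z]
E*Z ⇒ Z*Z   [E -> Z]
Z*Z ⇒ H*Z   [Z -> H]
H*Z ⇒ v*Z   [H -> v]
v*Z ⇒ v*Z/H   [Z -> Z / H]
v*Z/H ⇒ v*H/H   [Z -> H]
v*H/H ⇒ v*v/H   [H -> v]
v*v/H ⇒ v*v/v   [H -> v]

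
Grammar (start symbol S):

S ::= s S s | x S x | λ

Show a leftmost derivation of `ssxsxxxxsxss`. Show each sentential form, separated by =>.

S => sSs => ssSss => ssxSxss => ssxsSsxss => ssxsxSxsxss => ssxsxxSxxsxss => ssxsxxxxsxss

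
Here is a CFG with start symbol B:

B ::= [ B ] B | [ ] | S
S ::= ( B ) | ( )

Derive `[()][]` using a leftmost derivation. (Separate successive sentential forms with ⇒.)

B ⇒ [B]B   [B ::= [ B ] B]
[B]B ⇒ [S]B   [B ::= S]
[S]B ⇒ [()]B   [S ::= ( )]
[()]B ⇒ [()][]   [B ::= [ ]]

B⇒[B]B⇒[S]B⇒[()]B⇒[()][]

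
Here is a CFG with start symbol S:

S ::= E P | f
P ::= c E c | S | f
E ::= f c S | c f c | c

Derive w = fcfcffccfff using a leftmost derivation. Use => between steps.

S => EP => fcSP => fcEPP => fcfcSPP => fcfcfPP => fcfcfSP => fcfcfEPP => fcfcffcSPP => fcfcffcEPPP => fcfcffccPPP => fcfcffccSPP => fcfcffccfPP => fcfcffccffP => fcfcffccfff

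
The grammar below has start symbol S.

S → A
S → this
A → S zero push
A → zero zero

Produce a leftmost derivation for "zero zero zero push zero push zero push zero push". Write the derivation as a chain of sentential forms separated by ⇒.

S ⇒ A ⇒ S zero push ⇒ A zero push ⇒ S zero push zero push ⇒ A zero push zero push ⇒ S zero push zero push zero push ⇒ A zero push zero push zero push ⇒ S zero push zero push zero push zero push ⇒ A zero push zero push zero push zero push ⇒ zero zero zero push zero push zero push zero push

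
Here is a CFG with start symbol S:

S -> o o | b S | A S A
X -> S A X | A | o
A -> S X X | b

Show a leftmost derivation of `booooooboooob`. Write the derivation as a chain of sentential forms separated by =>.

S => bS => bASA => bSXXSA => bASAXXSA => bSXXSAXXSA => booXXSAXXSA => boooXSAXXSA => booooSAXXSA => booooooAXXSA => boooooobXXSA => booooooboXSA => boooooobooSA => boooooobooooA => booooooboooob

S => bS   [S -> b S]
bS => bASA   [S -> A S A]
bASA => bSXXSA   [A -> S X X]
bSXXSA => bASAXXSA   [S -> A S A]
bASAXXSA => bSXXSAXXSA   [A -> S X X]
bSXXSAXXSA => booXXSAXXSA   [S -> o o]
booXXSAXXSA => boooXSAXXSA   [X -> o]
boooXSAXXSA => booooSAXXSA   [X -> o]
booooSAXXSA => booooooAXXSA   [S -> o o]
booooooAXXSA => boooooobXXSA   [A -> b]
boooooobXXSA => booooooboXSA   [X -> o]
booooooboXSA => boooooobooSA   [X -> o]
boooooobooSA => boooooobooooA   [S -> o o]
boooooobooooA => booooooboooob   [A -> b]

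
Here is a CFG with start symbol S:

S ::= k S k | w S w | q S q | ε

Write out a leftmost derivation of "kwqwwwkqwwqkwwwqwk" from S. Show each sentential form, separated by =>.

S=>kSk=>kwSwk=>kwqSqwk=>kwqwSwqwk=>kwqwwSwwqwk=>kwqwwwSwwwqwk=>kwqwwwkSkwwwqwk=>kwqwwwkqSqkwwwqwk=>kwqwwwkqwSwqkwwwqwk=>kwqwwwkqwwqkwwwqwk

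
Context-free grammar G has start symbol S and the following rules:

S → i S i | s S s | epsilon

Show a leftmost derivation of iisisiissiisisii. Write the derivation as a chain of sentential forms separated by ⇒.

S ⇒ iSi   [S → i S i]
iSi ⇒ iiSii   [S → i S i]
iiSii ⇒ iisSsii   [S → s S s]
iisSsii ⇒ iisiSisii   [S → i S i]
iisiSisii ⇒ iisisSsisii   [S → s S s]
iisisSsisii ⇒ iisisiSisisii   [S → i S i]
iisisiSisisii ⇒ iisisiiSiisisii   [S → i S i]
iisisiiSiisisii ⇒ iisisiisSsiisisii   [S → s S s]
iisisiisSsiisisii ⇒ iisisiissiisisii   [S → epsilon]

S ⇒ iSi ⇒ iiSii ⇒ iisSsii ⇒ iisiSisii ⇒ iisisSsisii ⇒ iisisiSisisii ⇒ iisisiiSiisisii ⇒ iisisiisSsiisisii ⇒ iisisiissiisisii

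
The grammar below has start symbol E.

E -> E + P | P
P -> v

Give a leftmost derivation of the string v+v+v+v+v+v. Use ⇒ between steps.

E⇒E+P⇒E+P+P⇒E+P+P+P⇒E+P+P+P+P⇒E+P+P+P+P+P⇒P+P+P+P+P+P⇒v+P+P+P+P+P⇒v+v+P+P+P+P⇒v+v+v+P+P+P⇒v+v+v+v+P+P⇒v+v+v+v+v+P⇒v+v+v+v+v+v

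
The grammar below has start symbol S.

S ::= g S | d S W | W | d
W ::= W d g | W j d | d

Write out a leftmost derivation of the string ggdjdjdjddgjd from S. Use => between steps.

S=>gS=>ggS=>ggW=>ggWjd=>ggWdgjd=>ggWjddgjd=>ggWjdjddgjd=>ggWjdjdjddgjd=>ggdjdjdjddgjd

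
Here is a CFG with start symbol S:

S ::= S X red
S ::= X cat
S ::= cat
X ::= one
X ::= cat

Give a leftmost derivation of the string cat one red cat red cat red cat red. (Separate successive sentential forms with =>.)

S => S X red => S X red X red => S X red X red X red => S X red X red X red X red => cat X red X red X red X red => cat one red X red X red X red => cat one red cat red X red X red => cat one red cat red cat red X red => cat one red cat red cat red cat red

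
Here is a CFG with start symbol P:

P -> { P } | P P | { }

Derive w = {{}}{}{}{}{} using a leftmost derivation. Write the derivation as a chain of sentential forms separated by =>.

P=>PP=>PPP=>PPPP=>PPPPP=>{P}PPPP=>{{}}PPPP=>{{}}{}PPP=>{{}}{}{}PP=>{{}}{}{}{}P=>{{}}{}{}{}{}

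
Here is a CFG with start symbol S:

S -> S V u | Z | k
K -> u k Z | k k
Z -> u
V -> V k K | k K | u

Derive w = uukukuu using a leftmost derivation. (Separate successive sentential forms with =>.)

S => SVu => ZVu => uVu => uVkKu => uukKu => uukukZu => uukukuu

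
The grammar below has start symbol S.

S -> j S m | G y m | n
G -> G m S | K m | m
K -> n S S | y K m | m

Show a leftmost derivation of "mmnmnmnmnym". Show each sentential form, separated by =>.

S=>Gym=>GmSym=>GmSmSym=>GmSmSmSym=>GmSmSmSmSym=>mmSmSmSmSym=>mmnmSmSmSym=>mmnmnmSmSym=>mmnmnmnmSym=>mmnmnmnmnym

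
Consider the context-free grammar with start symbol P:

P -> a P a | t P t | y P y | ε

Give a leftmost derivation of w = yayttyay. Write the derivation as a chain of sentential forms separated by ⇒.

P ⇒ yPy   [P -> y P y]
yPy ⇒ yaPay   [P -> a P a]
yaPay ⇒ yayPyay   [P -> y P y]
yayPyay ⇒ yaytPtyay   [P -> t P t]
yaytPtyay ⇒ yayttyay   [P -> ε]

P⇒yPy⇒yaPay⇒yayPyay⇒yaytPtyay⇒yayttyay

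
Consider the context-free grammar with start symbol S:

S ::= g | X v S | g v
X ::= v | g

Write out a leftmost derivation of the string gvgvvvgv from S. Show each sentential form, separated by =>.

S=>XvS=>gvS=>gvXvS=>gvgvS=>gvgvXvS=>gvgvvvS=>gvgvvvgv

S => XvS   [S ::= X v S]
XvS => gvS   [X ::= g]
gvS => gvXvS   [S ::= X v S]
gvXvS => gvgvS   [X ::= g]
gvgvS => gvgvXvS   [S ::= X v S]
gvgvXvS => gvgvvvS   [X ::= v]
gvgvvvS => gvgvvvgv   [S ::= g v]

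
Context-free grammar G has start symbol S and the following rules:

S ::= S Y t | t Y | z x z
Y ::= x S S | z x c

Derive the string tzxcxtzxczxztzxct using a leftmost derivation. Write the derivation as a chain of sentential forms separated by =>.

S=>SYt=>SYtYt=>tYYtYt=>tzxcYtYt=>tzxcxSStYt=>tzxcxtYStYt=>tzxcxtzxcStYt=>tzxcxtzxczxztYt=>tzxcxtzxczxztzxct

S => SYt   [S ::= S Y t]
SYt => SYtYt   [S ::= S Y t]
SYtYt => tYYtYt   [S ::= t Y]
tYYtYt => tzxcYtYt   [Y ::= z x c]
tzxcYtYt => tzxcxSStYt   [Y ::= x S S]
tzxcxSStYt => tzxcxtYStYt   [S ::= t Y]
tzxcxtYStYt => tzxcxtzxcStYt   [Y ::= z x c]
tzxcxtzxcStYt => tzxcxtzxczxztYt   [S ::= z x z]
tzxcxtzxczxztYt => tzxcxtzxczxztzxct   [Y ::= z x c]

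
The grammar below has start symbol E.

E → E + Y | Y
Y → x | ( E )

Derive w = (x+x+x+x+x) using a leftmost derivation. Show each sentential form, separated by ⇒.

E ⇒ Y   [E → Y]
Y ⇒ (E)   [Y → ( E )]
(E) ⇒ (E+Y)   [E → E + Y]
(E+Y) ⇒ (E+Y+Y)   [E → E + Y]
(E+Y+Y) ⇒ (E+Y+Y+Y)   [E → E + Y]
(E+Y+Y+Y) ⇒ (E+Y+Y+Y+Y)   [E → E + Y]
(E+Y+Y+Y+Y) ⇒ (Y+Y+Y+Y+Y)   [E → Y]
(Y+Y+Y+Y+Y) ⇒ (x+Y+Y+Y+Y)   [Y → x]
(x+Y+Y+Y+Y) ⇒ (x+x+Y+Y+Y)   [Y → x]
(x+x+Y+Y+Y) ⇒ (x+x+x+Y+Y)   [Y → x]
(x+x+x+Y+Y) ⇒ (x+x+x+x+Y)   [Y → x]
(x+x+x+x+Y) ⇒ (x+x+x+x+x)   [Y → x]

E ⇒ Y ⇒ (E) ⇒ (E+Y) ⇒ (E+Y+Y) ⇒ (E+Y+Y+Y) ⇒ (E+Y+Y+Y+Y) ⇒ (Y+Y+Y+Y+Y) ⇒ (x+Y+Y+Y+Y) ⇒ (x+x+Y+Y+Y) ⇒ (x+x+x+Y+Y) ⇒ (x+x+x+x+Y) ⇒ (x+x+x+x+x)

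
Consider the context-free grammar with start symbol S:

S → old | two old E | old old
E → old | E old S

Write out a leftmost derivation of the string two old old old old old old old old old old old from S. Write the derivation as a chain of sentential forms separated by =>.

S => two old E => two old E old S => two old E old S old S => two old E old S old S old S => two old E old S old S old S old S => two old old old S old S old S old S => two old old old old old S old S old S => two old old old old old old old old S old S => two old old old old old old old old old old S => two old old old old old old old old old old old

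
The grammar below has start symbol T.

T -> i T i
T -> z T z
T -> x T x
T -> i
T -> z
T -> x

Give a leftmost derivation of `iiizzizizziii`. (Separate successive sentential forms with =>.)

T => iTi   [T -> i T i]
iTi => iiTii   [T -> i T i]
iiTii => iiiTiii   [T -> i T i]
iiiTiii => iiizTziii   [T -> z T z]
iiizTziii => iiizzTzziii   [T -> z T z]
iiizzTzziii => iiizziTizziii   [T -> i T i]
iiizziTizziii => iiizzizizziii   [T -> z]

T=>iTi=>iiTii=>iiiTiii=>iiizTziii=>iiizzTzziii=>iiizziTizziii=>iiizzizizziii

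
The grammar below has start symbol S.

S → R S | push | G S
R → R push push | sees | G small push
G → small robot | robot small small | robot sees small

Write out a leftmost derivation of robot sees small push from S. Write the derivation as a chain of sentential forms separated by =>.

S => G S   [S → G S]
G S => robot sees small S   [G → robot sees small]
robot sees small S => robot sees small push   [S → push]

S => G S => robot sees small S => robot sees small push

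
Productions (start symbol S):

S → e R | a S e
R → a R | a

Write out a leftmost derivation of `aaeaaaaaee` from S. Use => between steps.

S => aSe   [S → a S e]
aSe => aaSee   [S → a S e]
aaSee => aaeRee   [S → e R]
aaeRee => aaeaRee   [R → a R]
aaeaRee => aaeaaRee   [R → a R]
aaeaaRee => aaeaaaRee   [R → a R]
aaeaaaRee => aaeaaaaRee   [R → a R]
aaeaaaaRee => aaeaaaaaee   [R → a]

S => aSe => aaSee => aaeRee => aaeaRee => aaeaaRee => aaeaaaRee => aaeaaaaRee => aaeaaaaaee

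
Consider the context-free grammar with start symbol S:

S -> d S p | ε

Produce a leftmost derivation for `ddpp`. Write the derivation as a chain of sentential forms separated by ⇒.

S ⇒ dSp   [S -> d S p]
dSp ⇒ ddSpp   [S -> d S p]
ddSpp ⇒ ddpp   [S -> ε]

S ⇒ dSp ⇒ ddSpp ⇒ ddpp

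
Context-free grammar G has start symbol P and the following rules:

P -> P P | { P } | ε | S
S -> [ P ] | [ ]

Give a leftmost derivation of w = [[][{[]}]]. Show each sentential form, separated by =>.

P => S   [P -> S]
S => [P]   [S -> [ P ]]
[P] => [PP]   [P -> P P]
[PP] => [SP]   [P -> S]
[SP] => [[P]P]   [S -> [ P ]]
[[P]P] => [[]P]   [P -> ε]
[[]P] => [[]S]   [P -> S]
[[]S] => [[][P]]   [S -> [ P ]]
[[][P]] => [[][{P}]]   [P -> { P }]
[[][{P}]] => [[][{S}]]   [P -> S]
[[][{S}]] => [[][{[]}]]   [S -> [ ]]

P => S => [P] => [PP] => [SP] => [[P]P] => [[]P] => [[]S] => [[][P]] => [[][{P}]] => [[][{S}]] => [[][{[]}]]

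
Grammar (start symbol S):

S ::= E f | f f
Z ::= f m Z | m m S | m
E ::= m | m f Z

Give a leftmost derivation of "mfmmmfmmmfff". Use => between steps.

S => Ef => mfZf => mfmmSf => mfmmEff => mfmmmfZff => mfmmmfmmSff => mfmmmfmmEfff => mfmmmfmmmfff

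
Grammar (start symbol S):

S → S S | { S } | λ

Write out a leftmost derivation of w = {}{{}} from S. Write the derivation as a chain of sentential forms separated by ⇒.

S⇒SS⇒SSS⇒{S}SS⇒{}SS⇒{}SSS⇒{}SSSS⇒{}{S}SSS⇒{}{{S}}SSS⇒{}{{}}SSS⇒{}{{}}SS⇒{}{{}}S⇒{}{{}}

S ⇒ SS   [S → S S]
SS ⇒ SSS   [S → S S]
SSS ⇒ {S}SS   [S → { S }]
{S}SS ⇒ {}SS   [S → λ]
{}SS ⇒ {}SSS   [S → S S]
{}SSS ⇒ {}SSSS   [S → S S]
{}SSSS ⇒ {}{S}SSS   [S → { S }]
{}{S}SSS ⇒ {}{{S}}SSS   [S → { S }]
{}{{S}}SSS ⇒ {}{{}}SSS   [S → λ]
{}{{}}SSS ⇒ {}{{}}SS   [S → λ]
{}{{}}SS ⇒ {}{{}}S   [S → λ]
{}{{}}S ⇒ {}{{}}   [S → λ]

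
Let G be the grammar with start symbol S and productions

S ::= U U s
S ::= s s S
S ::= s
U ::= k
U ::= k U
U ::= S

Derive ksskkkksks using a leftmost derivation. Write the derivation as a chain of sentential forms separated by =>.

S=>UUs=>kUUs=>kSUs=>kssSUs=>kssUUsUs=>ksskUUsUs=>ksskkUsUs=>ksskkkUsUs=>ksskkkksUs=>ksskkkksks

S => UUs   [S ::= U U s]
UUs => kUUs   [U ::= k U]
kUUs => kSUs   [U ::= S]
kSUs => kssSUs   [S ::= s s S]
kssSUs => kssUUsUs   [S ::= U U s]
kssUUsUs => ksskUUsUs   [U ::= k U]
ksskUUsUs => ksskkUsUs   [U ::= k]
ksskkUsUs => ksskkkUsUs   [U ::= k U]
ksskkkUsUs => ksskkkksUs   [U ::= k]
ksskkkksUs => ksskkkksks   [U ::= k]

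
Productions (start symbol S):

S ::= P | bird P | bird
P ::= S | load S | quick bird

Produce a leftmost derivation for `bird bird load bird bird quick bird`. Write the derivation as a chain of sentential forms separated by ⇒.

S ⇒ bird P ⇒ bird S ⇒ bird bird P ⇒ bird bird load S ⇒ bird bird load bird P ⇒ bird bird load bird S ⇒ bird bird load bird bird P ⇒ bird bird load bird bird quick bird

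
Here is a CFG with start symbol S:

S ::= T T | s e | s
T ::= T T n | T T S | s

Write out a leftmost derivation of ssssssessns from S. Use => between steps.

S => TT   [S ::= T T]
TT => TTnT   [T ::= T T n]
TTnT => TTSTnT   [T ::= T T S]
TTSTnT => sTSTnT   [T ::= s]
sTSTnT => sTTSSTnT   [T ::= T T S]
sTTSSTnT => sTTSTSSTnT   [T ::= T T S]
sTTSTSSTnT => ssTSTSSTnT   [T ::= s]
ssTSTSSTnT => sssSTSSTnT   [T ::= s]
sssSTSSTnT => ssssTSSTnT   [S ::= s]
ssssTSSTnT => sssssSSTnT   [T ::= s]
sssssSSTnT => sssssseSTnT   [S ::= s e]
sssssseSTnT => ssssssesTnT   [S ::= s]
ssssssesTnT => ssssssessnT   [T ::= s]
ssssssessnT => ssssssessns   [T ::= s]

S=>TT=>TTnT=>TTSTnT=>sTSTnT=>sTTSSTnT=>sTTSTSSTnT=>ssTSTSSTnT=>sssSTSSTnT=>ssssTSSTnT=>sssssSSTnT=>sssssseSTnT=>ssssssesTnT=>ssssssessnT=>ssssssessns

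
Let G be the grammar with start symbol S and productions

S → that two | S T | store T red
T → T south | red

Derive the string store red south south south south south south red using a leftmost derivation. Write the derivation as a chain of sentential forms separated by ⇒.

S ⇒ store T red   [S → store T red]
store T red ⇒ store T south red   [T → T south]
store T south red ⇒ store T south south red   [T → T south]
store T south south red ⇒ store T south south south red   [T → T south]
store T south south south red ⇒ store T south south south south red   [T → T south]
store T south south south south red ⇒ store T south south south south south red   [T → T south]
store T south south south south south red ⇒ store T south south south south south south red   [T → T south]
store T south south south south south south red ⇒ store red south south south south south south red   [T → red]

S ⇒ store T red ⇒ store T south red ⇒ store T south south red ⇒ store T south south south red ⇒ store T south south south south red ⇒ store T south south south south south red ⇒ store T south south south south south south red ⇒ store red south south south south south south red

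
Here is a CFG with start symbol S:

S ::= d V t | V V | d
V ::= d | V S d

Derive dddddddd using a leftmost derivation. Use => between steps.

S => VV   [S ::= V V]
VV => VSdV   [V ::= V S d]
VSdV => VSdSdV   [V ::= V S d]
VSdSdV => VSdSdSdV   [V ::= V S d]
VSdSdSdV => dSdSdSdV   [V ::= d]
dSdSdSdV => dddSdSdV   [S ::= d]
dddSdSdV => dddddSdV   [S ::= d]
dddddSdV => dddddddV   [S ::= d]
dddddddV => dddddddd   [V ::= d]

S=>VV=>VSdV=>VSdSdV=>VSdSdSdV=>dSdSdSdV=>dddSdSdV=>dddddSdV=>dddddddV=>dddddddd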